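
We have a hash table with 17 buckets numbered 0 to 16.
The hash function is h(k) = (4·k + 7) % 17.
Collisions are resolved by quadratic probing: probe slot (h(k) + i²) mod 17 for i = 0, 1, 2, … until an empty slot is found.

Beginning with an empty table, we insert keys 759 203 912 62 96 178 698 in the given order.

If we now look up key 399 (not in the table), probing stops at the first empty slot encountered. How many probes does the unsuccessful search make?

2

759: h=0 -> slot 0
203: h=3 -> slot 3
912: h=0, probe 0,1 -> slot 1
62: h=0, probe 0,1,4 -> slot 4
96: h=0, probe 0,1,4,9 -> slot 9
178: h=5 -> slot 5
698: h=11 -> slot 11
Table: [759, 912, ∅, 203, 62, 178, ∅, ∅, ∅, 96, ∅, 698, ∅, ∅, ∅, ∅, ∅]
Lookup 399: h=5, probe 5,6 → slot 6 empty, not found.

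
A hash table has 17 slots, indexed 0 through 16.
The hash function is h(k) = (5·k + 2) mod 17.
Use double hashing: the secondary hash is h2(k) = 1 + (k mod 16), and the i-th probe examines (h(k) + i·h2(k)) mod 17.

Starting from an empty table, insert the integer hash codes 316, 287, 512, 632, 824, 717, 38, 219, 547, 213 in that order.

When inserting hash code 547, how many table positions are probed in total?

316 hashes to 1; slot 1 is free => place at 1.
287 hashes to 9; slot 9 is free => place at 9.
512 hashes to 12; slot 12 is free => place at 12.
632 hashes to 0; slot 0 is free => place at 0.
824 hashes to 8; slot 8 is free => place at 8.
717 hashes to 0, h2=14; 0 taken => place at 14.
38 hashes to 5; slot 5 is free => place at 5.
219 hashes to 9, h2=12; 9 taken => place at 4.
547 hashes to 0, h2=4; 0,4,8,12 taken => place at 16.
213 hashes to 13; slot 13 is free => place at 13.
Table: [632, 316, —, —, 219, 38, —, —, 824, 287, —, —, 512, 213, 717, —, 547]

5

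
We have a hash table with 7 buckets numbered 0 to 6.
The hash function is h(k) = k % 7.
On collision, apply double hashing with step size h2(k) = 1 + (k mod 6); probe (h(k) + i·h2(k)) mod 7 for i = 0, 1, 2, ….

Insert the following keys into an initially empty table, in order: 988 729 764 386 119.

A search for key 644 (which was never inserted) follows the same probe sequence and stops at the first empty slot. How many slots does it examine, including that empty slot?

Insert 988: h=1, slot 1 empty => index 1.
Insert 729: h=1, h2=4, slot 1 occupied => index 5.
Insert 764: h=1, h2=3, slot 1 occupied => index 4.
Insert 386: h=1, h2=3, slots 1,4 occupied => index 0.
Insert 119: h=0, h2=6, slot 0 occupied => index 6.
Table: [386, 988, -, -, 764, 729, 119]
Lookup 644: h=0, h2=3, probe 0,3 → slot 3 empty, not found.

2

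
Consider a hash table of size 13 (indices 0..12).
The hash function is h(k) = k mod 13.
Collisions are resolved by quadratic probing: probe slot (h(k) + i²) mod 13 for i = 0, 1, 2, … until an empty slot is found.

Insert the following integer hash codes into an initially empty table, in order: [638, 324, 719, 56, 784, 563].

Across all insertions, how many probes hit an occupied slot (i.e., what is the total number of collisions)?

Insert 638: h=1, slot 1 empty => index 1.
Insert 324: h=12, slot 12 empty => index 12.
Insert 719: h=4, slot 4 empty => index 4.
Insert 56: h=4, slot 4 occupied => index 5.
Insert 784: h=4, slots 4,5 occupied => index 8.
Insert 563: h=4, slots 4,5,8 occupied => index 0.
Table: [563, 638, ., ., 719, 56, ., ., 784, ., ., ., 324]

6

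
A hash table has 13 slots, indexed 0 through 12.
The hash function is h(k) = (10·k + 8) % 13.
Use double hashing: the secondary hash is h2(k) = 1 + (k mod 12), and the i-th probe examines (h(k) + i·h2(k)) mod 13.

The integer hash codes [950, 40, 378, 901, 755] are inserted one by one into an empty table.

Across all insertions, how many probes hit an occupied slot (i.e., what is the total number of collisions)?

3

950 hashes to 5; slot 5 is free -> place at 5.
40 hashes to 5, h2=5; 5 taken -> place at 10.
378 hashes to 5, h2=7; 5 taken -> place at 12.
901 hashes to 9; slot 9 is free -> place at 9.
755 hashes to 5, h2=12; 5 taken -> place at 4.
Table: [—, —, —, —, 755, 950, —, —, —, 901, 40, —, 378]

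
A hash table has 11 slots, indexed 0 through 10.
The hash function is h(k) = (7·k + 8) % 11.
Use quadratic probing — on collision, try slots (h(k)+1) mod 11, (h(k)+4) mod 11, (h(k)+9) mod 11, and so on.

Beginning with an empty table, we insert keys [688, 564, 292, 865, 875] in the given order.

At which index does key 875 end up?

Insert 688: h=6, slot 6 empty -> index 6.
Insert 564: h=7, slot 7 empty -> index 7.
Insert 292: h=6, slots 6,7 occupied -> index 10.
Insert 865: h=2, slot 2 empty -> index 2.
Insert 875: h=6, slots 6,7,10 occupied -> index 4.
Table: [_, _, 865, _, 875, _, 688, 564, _, _, 292]

4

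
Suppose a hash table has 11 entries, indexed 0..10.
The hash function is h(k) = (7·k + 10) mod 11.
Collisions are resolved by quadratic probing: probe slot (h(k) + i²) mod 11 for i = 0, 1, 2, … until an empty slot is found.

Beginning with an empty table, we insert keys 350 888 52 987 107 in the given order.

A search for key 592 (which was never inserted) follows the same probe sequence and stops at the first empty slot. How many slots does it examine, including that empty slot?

2

350 hashes to 7; slot 7 is free → place at 7.
888 hashes to 0; slot 0 is free → place at 0.
52 hashes to 0; 0 taken → place at 1.
987 hashes to 0; 0,1 taken → place at 4.
107 hashes to 0; 0,1,4 taken → place at 9.
Table: [888, 52, —, —, 987, —, —, 350, —, 107, —]
Lookup 592: h=7, probe 7,8 → slot 8 empty, not found.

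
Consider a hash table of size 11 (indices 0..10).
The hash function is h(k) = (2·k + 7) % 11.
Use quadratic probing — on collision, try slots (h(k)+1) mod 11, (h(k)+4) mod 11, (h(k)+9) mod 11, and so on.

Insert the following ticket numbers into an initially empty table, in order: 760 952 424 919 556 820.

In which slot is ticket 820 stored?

760 hashes to 9; slot 9 is free -> place at 9.
952 hashes to 8; slot 8 is free -> place at 8.
424 hashes to 8; 8,9 taken -> place at 1.
919 hashes to 8; 8,9,1 taken -> place at 6.
556 hashes to 8; 8,9,1,6 taken -> place at 2.
820 hashes to 8; 8,9,1,6,2 taken -> place at 0.
Table: [820, 424, 556, _, _, _, 919, _, 952, 760, _]

0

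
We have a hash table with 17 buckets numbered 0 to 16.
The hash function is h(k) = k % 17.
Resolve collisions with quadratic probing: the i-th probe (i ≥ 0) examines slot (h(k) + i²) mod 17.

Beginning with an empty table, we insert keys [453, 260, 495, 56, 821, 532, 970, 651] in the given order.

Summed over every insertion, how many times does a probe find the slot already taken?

Insert 453: h=11, slot 11 empty → index 11.
Insert 260: h=5, slot 5 empty → index 5.
Insert 495: h=2, slot 2 empty → index 2.
Insert 56: h=5, slot 5 occupied → index 6.
Insert 821: h=5, slots 5,6 occupied → index 9.
Insert 532: h=5, slots 5,6,9 occupied → index 14.
Insert 970: h=1, slot 1 empty → index 1.
Insert 651: h=5, slots 5,6,9,14 occupied → index 4.
Table: [-, 970, 495, -, 651, 260, 56, -, -, 821, -, 453, -, -, 532, -, -]

10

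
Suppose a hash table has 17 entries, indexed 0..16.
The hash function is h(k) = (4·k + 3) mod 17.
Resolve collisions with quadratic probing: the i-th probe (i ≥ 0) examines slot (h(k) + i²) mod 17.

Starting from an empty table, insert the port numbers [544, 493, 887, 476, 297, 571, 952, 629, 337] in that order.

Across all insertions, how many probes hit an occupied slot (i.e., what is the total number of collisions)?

544: h=3 => slot 3
493: h=3, probe 3,4 => slot 4
887: h=15 => slot 15
476: h=3, probe 3,4,7 => slot 7
297: h=1 => slot 1
571: h=9 => slot 9
952: h=3, probe 3,4,7,12 => slot 12
629: h=3, probe 3,4,7,12,2 => slot 2
337: h=8 => slot 8
Table: [∅, 297, 629, 544, 493, ∅, ∅, 476, 337, 571, ∅, ∅, 952, ∅, ∅, 887, ∅]

10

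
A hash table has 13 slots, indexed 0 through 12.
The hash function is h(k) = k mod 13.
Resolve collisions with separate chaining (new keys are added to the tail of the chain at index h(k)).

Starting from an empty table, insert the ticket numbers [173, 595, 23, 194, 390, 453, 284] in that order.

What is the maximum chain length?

2

173 → bucket 4
595 → bucket 10
23 → bucket 10 (collision)
194 → bucket 12
390 → bucket 0
453 → bucket 11
284 → bucket 11 (collision)
Final buckets:
0: 390
1: ∅
2: ∅
3: ∅
4: 173
5: ∅
6: ∅
7: ∅
8: ∅
9: ∅
10: 595 -> 23
11: 453 -> 284
12: 194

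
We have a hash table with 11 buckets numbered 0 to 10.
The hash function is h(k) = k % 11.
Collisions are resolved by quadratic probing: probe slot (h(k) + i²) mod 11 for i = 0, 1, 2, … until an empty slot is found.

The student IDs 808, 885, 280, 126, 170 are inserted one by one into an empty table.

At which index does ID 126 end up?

3

Insert 808: h=5, slot 5 empty → index 5.
Insert 885: h=5, slot 5 occupied → index 6.
Insert 280: h=5, slots 5,6 occupied → index 9.
Insert 126: h=5, slots 5,6,9 occupied → index 3.
Insert 170: h=5, slots 5,6,9,3 occupied → index 10.
Table: [., ., ., 126, ., 808, 885, ., ., 280, 170]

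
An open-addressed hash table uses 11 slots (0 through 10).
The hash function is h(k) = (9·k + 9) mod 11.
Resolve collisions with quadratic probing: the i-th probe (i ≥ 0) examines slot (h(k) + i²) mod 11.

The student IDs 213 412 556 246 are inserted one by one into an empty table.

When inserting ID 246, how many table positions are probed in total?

213: h=1 => slot 1
412: h=10 => slot 10
556: h=8 => slot 8
246: h=1, probe 1,2 => slot 2
Table: [∅, 213, 246, ∅, ∅, ∅, ∅, ∅, 556, ∅, 412]

2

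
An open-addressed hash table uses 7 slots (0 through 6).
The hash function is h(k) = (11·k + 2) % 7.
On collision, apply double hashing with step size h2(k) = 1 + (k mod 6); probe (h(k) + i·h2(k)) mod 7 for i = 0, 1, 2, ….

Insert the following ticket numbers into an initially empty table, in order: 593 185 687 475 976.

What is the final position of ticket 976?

593 hashes to 1; slot 1 is free => place at 1.
185 hashes to 0; slot 0 is free => place at 0.
687 hashes to 6; slot 6 is free => place at 6.
475 hashes to 5; slot 5 is free => place at 5.
976 hashes to 0, h2=5; 0,5 taken => place at 3.
Table: [185, 593, —, 976, —, 475, 687]

3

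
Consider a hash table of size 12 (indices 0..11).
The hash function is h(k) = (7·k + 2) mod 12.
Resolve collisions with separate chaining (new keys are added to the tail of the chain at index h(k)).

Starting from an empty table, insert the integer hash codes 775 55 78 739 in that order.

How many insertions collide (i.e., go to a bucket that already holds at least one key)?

2

Insert 775: h=3, bucket 3 empty → new chain.
Insert 55: h=3, bucket 3 nonempty → append to chain.
Insert 78: h=8, bucket 8 empty → new chain.
Insert 739: h=3, bucket 3 nonempty → append to chain.
Final buckets:
0: .
1: .
2: .
3: 775 -> 55 -> 739
4: .
5: .
6: .
7: .
8: 78
9: .
10: .
11: .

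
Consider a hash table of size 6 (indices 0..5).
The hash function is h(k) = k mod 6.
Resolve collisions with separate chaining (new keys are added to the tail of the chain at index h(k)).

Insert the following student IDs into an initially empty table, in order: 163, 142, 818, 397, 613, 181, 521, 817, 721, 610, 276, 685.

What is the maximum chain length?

7

163 -> bucket 1
142 -> bucket 4
818 -> bucket 2
397 -> bucket 1 (collision)
613 -> bucket 1 (collision)
181 -> bucket 1 (collision)
521 -> bucket 5
817 -> bucket 1 (collision)
721 -> bucket 1 (collision)
610 -> bucket 4 (collision)
276 -> bucket 0
685 -> bucket 1 (collision)
Final buckets:
0: 276
1: 163 -> 397 -> 613 -> 181 -> 817 -> 721 -> 685
2: 818
3: -
4: 142 -> 610
5: 521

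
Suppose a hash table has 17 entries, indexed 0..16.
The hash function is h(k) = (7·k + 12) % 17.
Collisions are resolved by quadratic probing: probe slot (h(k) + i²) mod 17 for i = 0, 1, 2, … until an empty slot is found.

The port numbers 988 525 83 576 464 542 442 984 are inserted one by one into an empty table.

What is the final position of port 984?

14

988: h=9 => slot 9
525: h=15 => slot 15
83: h=15, probe 15,16 => slot 16
576: h=15, probe 15,16,2 => slot 2
464: h=13 => slot 13
542: h=15, probe 15,16,2,7 => slot 7
442: h=12 => slot 12
984: h=15, probe 15,16,2,7,14 => slot 14
Table: [-, -, 576, -, -, -, -, 542, -, 988, -, -, 442, 464, 984, 525, 83]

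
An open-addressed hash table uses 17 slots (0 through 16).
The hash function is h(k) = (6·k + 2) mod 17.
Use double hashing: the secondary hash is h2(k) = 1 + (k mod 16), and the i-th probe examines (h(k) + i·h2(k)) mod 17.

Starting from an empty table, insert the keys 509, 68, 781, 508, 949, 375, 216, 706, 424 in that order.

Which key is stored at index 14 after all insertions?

424

509 hashes to 13; slot 13 is free -> place at 13.
68 hashes to 2; slot 2 is free -> place at 2.
781 hashes to 13, h2=14; 13 taken -> place at 10.
508 hashes to 7; slot 7 is free -> place at 7.
949 hashes to 1; slot 1 is free -> place at 1.
375 hashes to 8; slot 8 is free -> place at 8.
216 hashes to 6; slot 6 is free -> place at 6.
706 hashes to 5; slot 5 is free -> place at 5.
424 hashes to 13, h2=9; 13,5 taken -> place at 14.
Table: [., 949, 68, ., ., 706, 216, 508, 375, ., 781, ., ., 509, 424, ., .]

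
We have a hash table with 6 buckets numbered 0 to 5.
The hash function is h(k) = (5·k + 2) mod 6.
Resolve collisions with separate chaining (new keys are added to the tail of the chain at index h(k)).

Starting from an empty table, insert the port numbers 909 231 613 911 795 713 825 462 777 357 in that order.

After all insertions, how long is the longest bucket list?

6

909 → bucket 5
231 → bucket 5 (collision)
613 → bucket 1
911 → bucket 3
795 → bucket 5 (collision)
713 → bucket 3 (collision)
825 → bucket 5 (collision)
462 → bucket 2
777 → bucket 5 (collision)
357 → bucket 5 (collision)
Final buckets:
0: .
1: 613
2: 462
3: 911 -> 713
4: .
5: 909 -> 231 -> 795 -> 825 -> 777 -> 357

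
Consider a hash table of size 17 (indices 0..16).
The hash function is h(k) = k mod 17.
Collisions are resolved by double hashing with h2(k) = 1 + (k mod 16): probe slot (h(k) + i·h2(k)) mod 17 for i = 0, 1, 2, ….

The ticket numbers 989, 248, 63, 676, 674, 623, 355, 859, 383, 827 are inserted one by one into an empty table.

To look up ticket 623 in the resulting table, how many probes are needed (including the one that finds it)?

989: h=3 => slot 3
248: h=10 => slot 10
63: h=12 => slot 12
676: h=13 => slot 13
674: h=11 => slot 11
623: h=11, h2=16, probe 11,10,9 => slot 9
355: h=15 => slot 15
859: h=9, h2=12, probe 9,4 => slot 4
383: h=9, h2=16, probe 9,8 => slot 8
827: h=11, h2=12, probe 11,6 => slot 6
Table: [—, —, —, 989, 859, —, 827, —, 383, 623, 248, 674, 63, 676, —, 355, —]
Lookup 623: h=11, h2=16, probe 11,10,9 → found at 9.

3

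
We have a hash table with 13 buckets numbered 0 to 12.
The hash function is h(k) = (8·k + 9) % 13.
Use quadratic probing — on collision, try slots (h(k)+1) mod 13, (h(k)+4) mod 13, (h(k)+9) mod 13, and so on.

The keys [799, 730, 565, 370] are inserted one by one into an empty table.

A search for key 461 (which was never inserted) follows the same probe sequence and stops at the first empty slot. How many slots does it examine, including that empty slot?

4

Insert 799: h=5, slot 5 empty -> index 5.
Insert 730: h=12, slot 12 empty -> index 12.
Insert 565: h=5, slot 5 occupied -> index 6.
Insert 370: h=5, slots 5,6 occupied -> index 9.
Table: [_, _, _, _, _, 799, 565, _, _, 370, _, _, 730]
Lookup 461: h=5, probe 5,6,9,1 → slot 1 empty, not found.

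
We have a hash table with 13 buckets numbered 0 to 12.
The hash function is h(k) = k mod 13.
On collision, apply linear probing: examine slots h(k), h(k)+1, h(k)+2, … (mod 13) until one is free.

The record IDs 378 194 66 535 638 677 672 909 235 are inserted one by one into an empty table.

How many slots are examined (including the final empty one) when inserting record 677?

5

378 hashes to 1; slot 1 is free -> place at 1.
194 hashes to 12; slot 12 is free -> place at 12.
66 hashes to 1; 1 taken -> place at 2.
535 hashes to 2; 2 taken -> place at 3.
638 hashes to 1; 1,2,3 taken -> place at 4.
677 hashes to 1; 1,2,3,4 taken -> place at 5.
672 hashes to 9; slot 9 is free -> place at 9.
909 hashes to 12; 12 taken -> place at 0.
235 hashes to 1; 1,2,3,4,5 taken -> place at 6.
Table: [909, 378, 66, 535, 638, 677, 235, ∅, ∅, 672, ∅, ∅, 194]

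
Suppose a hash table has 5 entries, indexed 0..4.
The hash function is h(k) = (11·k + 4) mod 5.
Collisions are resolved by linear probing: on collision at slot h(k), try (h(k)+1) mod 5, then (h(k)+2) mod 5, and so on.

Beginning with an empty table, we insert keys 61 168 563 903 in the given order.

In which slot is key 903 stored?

4

61: h=0 => slot 0
168: h=2 => slot 2
563: h=2, probe 2,3 => slot 3
903: h=2, probe 2,3,4 => slot 4
Table: [61, —, 168, 563, 903]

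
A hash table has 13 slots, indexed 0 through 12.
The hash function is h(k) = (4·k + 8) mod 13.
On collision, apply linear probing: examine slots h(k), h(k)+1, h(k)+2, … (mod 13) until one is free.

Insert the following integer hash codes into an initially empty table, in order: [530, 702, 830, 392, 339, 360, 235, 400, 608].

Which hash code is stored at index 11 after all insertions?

Insert 530: h=9, slot 9 empty => index 9.
Insert 702: h=8, slot 8 empty => index 8.
Insert 830: h=0, slot 0 empty => index 0.
Insert 392: h=3, slot 3 empty => index 3.
Insert 339: h=12, slot 12 empty => index 12.
Insert 360: h=5, slot 5 empty => index 5.
Insert 235: h=12, slots 12,0 occupied => index 1.
Insert 400: h=9, slot 9 occupied => index 10.
Insert 608: h=9, slots 9,10 occupied => index 11.
Table: [830, 235, ∅, 392, ∅, 360, ∅, ∅, 702, 530, 400, 608, 339]

608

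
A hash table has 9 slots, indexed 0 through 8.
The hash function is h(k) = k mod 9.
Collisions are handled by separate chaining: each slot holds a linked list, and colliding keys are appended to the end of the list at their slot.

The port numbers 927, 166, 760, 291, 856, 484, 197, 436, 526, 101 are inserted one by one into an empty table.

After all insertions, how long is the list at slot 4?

927 → bucket 0
166 → bucket 4
760 → bucket 4 (collision)
291 → bucket 3
856 → bucket 1
484 → bucket 7
197 → bucket 8
436 → bucket 4 (collision)
526 → bucket 4 (collision)
101 → bucket 2
Final buckets:
0: 927
1: 856
2: 101
3: 291
4: 166 -> 760 -> 436 -> 526
5: _
6: _
7: 484
8: 197

4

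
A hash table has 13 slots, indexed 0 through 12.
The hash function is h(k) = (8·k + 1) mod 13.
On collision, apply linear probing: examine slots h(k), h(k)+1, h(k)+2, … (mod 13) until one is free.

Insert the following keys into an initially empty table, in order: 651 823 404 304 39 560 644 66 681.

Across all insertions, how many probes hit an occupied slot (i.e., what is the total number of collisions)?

7

651: h=9 → slot 9
823: h=7 → slot 7
404: h=9, probe 9,10 → slot 10
304: h=2 → slot 2
39: h=1 → slot 1
560: h=9, probe 9,10,11 → slot 11
644: h=5 → slot 5
66: h=9, probe 9,10,11,12 → slot 12
681: h=2, probe 2,3 → slot 3
Table: [-, 39, 304, 681, -, 644, -, 823, -, 651, 404, 560, 66]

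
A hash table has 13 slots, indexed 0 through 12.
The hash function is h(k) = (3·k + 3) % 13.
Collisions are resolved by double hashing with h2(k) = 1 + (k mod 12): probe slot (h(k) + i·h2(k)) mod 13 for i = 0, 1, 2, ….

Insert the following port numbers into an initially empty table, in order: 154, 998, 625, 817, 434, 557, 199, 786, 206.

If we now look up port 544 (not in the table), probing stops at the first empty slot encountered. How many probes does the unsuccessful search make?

154: h=10 → slot 10
998: h=7 → slot 7
625: h=6 → slot 6
817: h=10, h2=2, probe 10,12 → slot 12
434: h=5 → slot 5
557: h=10, h2=6, probe 10,3 → slot 3
199: h=2 → slot 2
786: h=8 → slot 8
206: h=10, h2=3, probe 10,0 → slot 0
Table: [206, ., 199, 557, ., 434, 625, 998, 786, ., 154, ., 817]
Lookup 544: h=10, h2=5, probe 10,2,7,12,4 → slot 4 empty, not found.

5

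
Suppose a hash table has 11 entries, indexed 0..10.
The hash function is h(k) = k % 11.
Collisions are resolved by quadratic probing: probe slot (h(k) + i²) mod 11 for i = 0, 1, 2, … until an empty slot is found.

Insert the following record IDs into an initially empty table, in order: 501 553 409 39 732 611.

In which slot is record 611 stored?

501 hashes to 6; slot 6 is free -> place at 6.
553 hashes to 3; slot 3 is free -> place at 3.
409 hashes to 2; slot 2 is free -> place at 2.
39 hashes to 6; 6 taken -> place at 7.
732 hashes to 6; 6,7 taken -> place at 10.
611 hashes to 6; 6,7,10 taken -> place at 4.
Table: [-, -, 409, 553, 611, -, 501, 39, -, -, 732]

4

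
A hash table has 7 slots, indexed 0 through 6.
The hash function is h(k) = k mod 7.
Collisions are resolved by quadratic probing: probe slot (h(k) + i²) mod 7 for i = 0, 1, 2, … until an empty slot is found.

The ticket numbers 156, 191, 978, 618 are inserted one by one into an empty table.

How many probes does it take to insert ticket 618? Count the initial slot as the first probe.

3

156 hashes to 2; slot 2 is free → place at 2.
191 hashes to 2; 2 taken → place at 3.
978 hashes to 5; slot 5 is free → place at 5.
618 hashes to 2; 2,3 taken → place at 6.
Table: [—, —, 156, 191, —, 978, 618]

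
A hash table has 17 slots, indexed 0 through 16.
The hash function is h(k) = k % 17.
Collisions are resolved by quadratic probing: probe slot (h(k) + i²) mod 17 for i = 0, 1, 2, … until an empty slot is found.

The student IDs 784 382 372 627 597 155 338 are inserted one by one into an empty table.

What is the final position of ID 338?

7

784 hashes to 2; slot 2 is free -> place at 2.
382 hashes to 8; slot 8 is free -> place at 8.
372 hashes to 15; slot 15 is free -> place at 15.
627 hashes to 15; 15 taken -> place at 16.
597 hashes to 2; 2 taken -> place at 3.
155 hashes to 2; 2,3 taken -> place at 6.
338 hashes to 15; 15,16,2 taken -> place at 7.
Table: [., ., 784, 597, ., ., 155, 338, 382, ., ., ., ., ., ., 372, 627]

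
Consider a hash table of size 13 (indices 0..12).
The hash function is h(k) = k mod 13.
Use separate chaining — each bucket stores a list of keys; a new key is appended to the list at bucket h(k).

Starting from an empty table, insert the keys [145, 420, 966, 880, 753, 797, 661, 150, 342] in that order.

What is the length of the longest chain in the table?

145 → bucket 2
420 → bucket 4
966 → bucket 4 (collision)
880 → bucket 9
753 → bucket 12
797 → bucket 4 (collision)
661 → bucket 11
150 → bucket 7
342 → bucket 4 (collision)
Final buckets:
0: -
1: -
2: 145
3: -
4: 420 -> 966 -> 797 -> 342
5: -
6: -
7: 150
8: -
9: 880
10: -
11: 661
12: 753

4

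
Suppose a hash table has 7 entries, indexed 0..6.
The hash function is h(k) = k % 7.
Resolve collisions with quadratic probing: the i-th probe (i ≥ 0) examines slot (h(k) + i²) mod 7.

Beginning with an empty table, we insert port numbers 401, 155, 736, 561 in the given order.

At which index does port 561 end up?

401: h=2 -> slot 2
155: h=1 -> slot 1
736: h=1, probe 1,2,5 -> slot 5
561: h=1, probe 1,2,5,3 -> slot 3
Table: [., 155, 401, 561, ., 736, .]

3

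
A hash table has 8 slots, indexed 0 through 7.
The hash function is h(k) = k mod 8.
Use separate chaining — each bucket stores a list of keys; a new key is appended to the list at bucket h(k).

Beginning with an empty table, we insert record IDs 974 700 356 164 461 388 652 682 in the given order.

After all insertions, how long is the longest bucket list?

5

Insert 974: h=6, bucket 6 empty -> new chain.
Insert 700: h=4, bucket 4 empty -> new chain.
Insert 356: h=4, bucket 4 nonempty -> append to chain.
Insert 164: h=4, bucket 4 nonempty -> append to chain.
Insert 461: h=5, bucket 5 empty -> new chain.
Insert 388: h=4, bucket 4 nonempty -> append to chain.
Insert 652: h=4, bucket 4 nonempty -> append to chain.
Insert 682: h=2, bucket 2 empty -> new chain.
Final buckets:
0: ∅
1: ∅
2: 682
3: ∅
4: 700 -> 356 -> 164 -> 388 -> 652
5: 461
6: 974
7: ∅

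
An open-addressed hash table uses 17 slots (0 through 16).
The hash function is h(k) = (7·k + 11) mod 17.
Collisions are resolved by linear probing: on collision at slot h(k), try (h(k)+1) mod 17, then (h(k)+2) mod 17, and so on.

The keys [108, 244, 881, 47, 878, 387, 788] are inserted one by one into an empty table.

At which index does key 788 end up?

Insert 108: h=2, slot 2 empty -> index 2.
Insert 244: h=2, slot 2 occupied -> index 3.
Insert 881: h=7, slot 7 empty -> index 7.
Insert 47: h=0, slot 0 empty -> index 0.
Insert 878: h=3, slot 3 occupied -> index 4.
Insert 387: h=0, slot 0 occupied -> index 1.
Insert 788: h=2, slots 2,3,4 occupied -> index 5.
Table: [47, 387, 108, 244, 878, 788, ∅, 881, ∅, ∅, ∅, ∅, ∅, ∅, ∅, ∅, ∅]

5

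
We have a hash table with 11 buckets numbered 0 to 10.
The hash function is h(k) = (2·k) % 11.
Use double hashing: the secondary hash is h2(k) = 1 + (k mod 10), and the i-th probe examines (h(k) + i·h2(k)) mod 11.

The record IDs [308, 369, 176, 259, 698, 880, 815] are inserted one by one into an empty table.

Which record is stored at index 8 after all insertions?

308 hashes to 0; slot 0 is free -> place at 0.
369 hashes to 1; slot 1 is free -> place at 1.
176 hashes to 0, h2=7; 0 taken -> place at 7.
259 hashes to 1, h2=10; 1,0 taken -> place at 10.
698 hashes to 10, h2=9; 10 taken -> place at 8.
880 hashes to 0, h2=1; 0,1 taken -> place at 2.
815 hashes to 2, h2=6; 2,8 taken -> place at 3.
Table: [308, 369, 880, 815, —, —, —, 176, 698, —, 259]

698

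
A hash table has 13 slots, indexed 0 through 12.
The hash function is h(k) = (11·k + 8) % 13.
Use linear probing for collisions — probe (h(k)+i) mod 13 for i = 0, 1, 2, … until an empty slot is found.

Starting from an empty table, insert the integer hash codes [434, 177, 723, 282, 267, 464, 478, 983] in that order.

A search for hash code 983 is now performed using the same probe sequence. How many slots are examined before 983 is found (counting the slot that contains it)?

4

434: h=11 -> slot 11
177: h=5 -> slot 5
723: h=5, probe 5,6 -> slot 6
282: h=3 -> slot 3
267: h=7 -> slot 7
464: h=3, probe 3,4 -> slot 4
478: h=1 -> slot 1
983: h=5, probe 5,6,7,8 -> slot 8
Table: [-, 478, -, 282, 464, 177, 723, 267, 983, -, -, 434, -]
Lookup 983: h=5, probe 5,6,7,8 → found at 8.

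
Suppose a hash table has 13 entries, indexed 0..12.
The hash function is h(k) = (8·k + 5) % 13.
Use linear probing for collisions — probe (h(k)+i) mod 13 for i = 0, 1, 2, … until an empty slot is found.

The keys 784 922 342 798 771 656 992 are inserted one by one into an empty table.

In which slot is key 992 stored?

2

784 hashes to 11; slot 11 is free => place at 11.
922 hashes to 10; slot 10 is free => place at 10.
342 hashes to 11; 11 taken => place at 12.
798 hashes to 6; slot 6 is free => place at 6.
771 hashes to 11; 11,12 taken => place at 0.
656 hashes to 1; slot 1 is free => place at 1.
992 hashes to 11; 11,12,0,1 taken => place at 2.
Table: [771, 656, 992, -, -, -, 798, -, -, -, 922, 784, 342]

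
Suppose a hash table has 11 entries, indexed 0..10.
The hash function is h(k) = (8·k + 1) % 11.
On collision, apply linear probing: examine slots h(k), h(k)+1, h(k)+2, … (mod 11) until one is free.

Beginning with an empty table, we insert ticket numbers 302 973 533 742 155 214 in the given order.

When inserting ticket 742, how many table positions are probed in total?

302 hashes to 8; slot 8 is free => place at 8.
973 hashes to 8; 8 taken => place at 9.
533 hashes to 8; 8,9 taken => place at 10.
742 hashes to 8; 8,9,10 taken => place at 0.
155 hashes to 9; 9,10,0 taken => place at 1.
214 hashes to 8; 8,9,10,0,1 taken => place at 2.
Table: [742, 155, 214, -, -, -, -, -, 302, 973, 533]

4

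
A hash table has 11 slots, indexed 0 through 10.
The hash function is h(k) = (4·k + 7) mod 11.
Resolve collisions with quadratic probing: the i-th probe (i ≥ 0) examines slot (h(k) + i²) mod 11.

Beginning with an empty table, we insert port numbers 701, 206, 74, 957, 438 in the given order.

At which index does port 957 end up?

8

Insert 701: h=6, slot 6 empty -> index 6.
Insert 206: h=6, slot 6 occupied -> index 7.
Insert 74: h=6, slots 6,7 occupied -> index 10.
Insert 957: h=7, slot 7 occupied -> index 8.
Insert 438: h=10, slot 10 occupied -> index 0.
Table: [438, _, _, _, _, _, 701, 206, 957, _, 74]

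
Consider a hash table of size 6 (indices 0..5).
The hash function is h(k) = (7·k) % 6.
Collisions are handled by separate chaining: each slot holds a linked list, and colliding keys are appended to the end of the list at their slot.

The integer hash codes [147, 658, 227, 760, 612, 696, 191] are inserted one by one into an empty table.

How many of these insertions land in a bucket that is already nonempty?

Insert 147: h=3, bucket 3 empty -> new chain.
Insert 658: h=4, bucket 4 empty -> new chain.
Insert 227: h=5, bucket 5 empty -> new chain.
Insert 760: h=4, bucket 4 nonempty -> append to chain.
Insert 612: h=0, bucket 0 empty -> new chain.
Insert 696: h=0, bucket 0 nonempty -> append to chain.
Insert 191: h=5, bucket 5 nonempty -> append to chain.
Final buckets:
0: 612 -> 696
1: -
2: -
3: 147
4: 658 -> 760
5: 227 -> 191

3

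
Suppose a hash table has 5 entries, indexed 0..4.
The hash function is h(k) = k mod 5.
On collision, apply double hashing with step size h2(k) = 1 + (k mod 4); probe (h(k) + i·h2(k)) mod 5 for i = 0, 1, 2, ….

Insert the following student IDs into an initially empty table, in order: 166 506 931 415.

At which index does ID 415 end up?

3

166: h=1 -> slot 1
506: h=1, h2=3, probe 1,4 -> slot 4
931: h=1, h2=4, probe 1,0 -> slot 0
415: h=0, h2=4, probe 0,4,3 -> slot 3
Table: [931, 166, —, 415, 506]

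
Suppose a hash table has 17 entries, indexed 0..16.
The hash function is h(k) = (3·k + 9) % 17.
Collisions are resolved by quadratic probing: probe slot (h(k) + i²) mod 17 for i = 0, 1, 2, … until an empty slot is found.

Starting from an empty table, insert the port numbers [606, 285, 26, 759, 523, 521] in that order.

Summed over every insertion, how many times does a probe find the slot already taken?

606: h=8 → slot 8
285: h=14 → slot 14
26: h=2 → slot 2
759: h=8, probe 8,9 → slot 9
523: h=14, probe 14,15 → slot 15
521: h=8, probe 8,9,12 → slot 12
Table: [_, _, 26, _, _, _, _, _, 606, 759, _, _, 521, _, 285, 523, _]

4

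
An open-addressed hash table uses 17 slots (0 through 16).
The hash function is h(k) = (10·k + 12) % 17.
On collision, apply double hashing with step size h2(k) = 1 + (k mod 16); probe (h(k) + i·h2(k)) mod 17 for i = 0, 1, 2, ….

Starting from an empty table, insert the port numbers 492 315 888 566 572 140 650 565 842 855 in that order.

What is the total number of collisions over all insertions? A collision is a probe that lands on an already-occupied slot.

Insert 492: h=2, slot 2 empty -> index 2.
Insert 315: h=0, slot 0 empty -> index 0.
Insert 888: h=1, slot 1 empty -> index 1.
Insert 566: h=11, slot 11 empty -> index 11.
Insert 572: h=3, slot 3 empty -> index 3.
Insert 140: h=1, h2=13, slot 1 occupied -> index 14.
Insert 650: h=1, h2=11, slot 1 occupied -> index 12.
Insert 565: h=1, h2=6, slot 1 occupied -> index 7.
Insert 842: h=0, h2=11, slots 0,11 occupied -> index 5.
Insert 855: h=11, h2=8, slots 11,2 occupied -> index 10.
Table: [315, 888, 492, 572, ∅, 842, ∅, 565, ∅, ∅, 855, 566, 650, ∅, 140, ∅, ∅]

7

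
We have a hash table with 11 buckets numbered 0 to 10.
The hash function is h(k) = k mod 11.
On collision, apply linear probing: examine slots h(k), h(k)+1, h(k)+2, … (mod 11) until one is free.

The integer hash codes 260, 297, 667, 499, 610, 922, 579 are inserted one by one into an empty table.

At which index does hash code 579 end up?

260: h=7 → slot 7
297: h=0 → slot 0
667: h=7, probe 7,8 → slot 8
499: h=4 → slot 4
610: h=5 → slot 5
922: h=9 → slot 9
579: h=7, probe 7,8,9,10 → slot 10
Table: [297, ∅, ∅, ∅, 499, 610, ∅, 260, 667, 922, 579]

10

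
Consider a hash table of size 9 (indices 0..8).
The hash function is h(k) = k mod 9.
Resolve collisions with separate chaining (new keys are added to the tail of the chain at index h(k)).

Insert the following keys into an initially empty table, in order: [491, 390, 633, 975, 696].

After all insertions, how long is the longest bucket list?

491 -> bucket 5
390 -> bucket 3
633 -> bucket 3 (collision)
975 -> bucket 3 (collision)
696 -> bucket 3 (collision)
Final buckets:
0: ∅
1: ∅
2: ∅
3: 390 -> 633 -> 975 -> 696
4: ∅
5: 491
6: ∅
7: ∅
8: ∅

4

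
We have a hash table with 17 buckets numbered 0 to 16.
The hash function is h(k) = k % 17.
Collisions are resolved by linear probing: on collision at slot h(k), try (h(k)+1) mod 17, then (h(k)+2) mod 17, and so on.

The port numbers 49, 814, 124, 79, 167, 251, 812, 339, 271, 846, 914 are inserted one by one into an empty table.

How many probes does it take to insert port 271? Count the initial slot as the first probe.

4

49 hashes to 15; slot 15 is free => place at 15.
814 hashes to 15; 15 taken => place at 16.
124 hashes to 5; slot 5 is free => place at 5.
79 hashes to 11; slot 11 is free => place at 11.
167 hashes to 14; slot 14 is free => place at 14.
251 hashes to 13; slot 13 is free => place at 13.
812 hashes to 13; 13,14,15,16 taken => place at 0.
339 hashes to 16; 16,0 taken => place at 1.
271 hashes to 16; 16,0,1 taken => place at 2.
846 hashes to 13; 13,14,15,16,0,1,2 taken => place at 3.
914 hashes to 13; 13,14,15,16,0,1,2,3 taken => place at 4.
Table: [812, 339, 271, 846, 914, 124, _, _, _, _, _, 79, _, 251, 167, 49, 814]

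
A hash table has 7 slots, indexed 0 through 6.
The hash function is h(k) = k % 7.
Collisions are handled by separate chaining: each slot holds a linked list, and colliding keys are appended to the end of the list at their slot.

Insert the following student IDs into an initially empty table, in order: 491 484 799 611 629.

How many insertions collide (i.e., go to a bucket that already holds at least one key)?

2

491 -> bucket 1
484 -> bucket 1 (collision)
799 -> bucket 1 (collision)
611 -> bucket 2
629 -> bucket 6
Final buckets:
0: ∅
1: 491 -> 484 -> 799
2: 611
3: ∅
4: ∅
5: ∅
6: 629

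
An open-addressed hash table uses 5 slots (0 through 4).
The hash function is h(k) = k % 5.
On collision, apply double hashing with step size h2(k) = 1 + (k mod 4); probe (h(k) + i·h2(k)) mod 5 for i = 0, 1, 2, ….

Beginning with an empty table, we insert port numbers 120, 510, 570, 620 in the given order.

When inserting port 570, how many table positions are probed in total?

Insert 120: h=0, slot 0 empty -> index 0.
Insert 510: h=0, h2=3, slot 0 occupied -> index 3.
Insert 570: h=0, h2=3, slots 0,3 occupied -> index 1.
Insert 620: h=0, h2=1, slots 0,1 occupied -> index 2.
Table: [120, 570, 620, 510, _]

3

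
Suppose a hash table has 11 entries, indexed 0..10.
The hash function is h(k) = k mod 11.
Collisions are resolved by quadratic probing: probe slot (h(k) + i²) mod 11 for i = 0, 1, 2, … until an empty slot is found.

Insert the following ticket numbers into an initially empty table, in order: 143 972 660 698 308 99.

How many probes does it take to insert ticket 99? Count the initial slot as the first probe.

Insert 143: h=0, slot 0 empty => index 0.
Insert 972: h=4, slot 4 empty => index 4.
Insert 660: h=0, slot 0 occupied => index 1.
Insert 698: h=5, slot 5 empty => index 5.
Insert 308: h=0, slots 0,1,4 occupied => index 9.
Insert 99: h=0, slots 0,1,4,9,5 occupied => index 3.
Table: [143, 660, —, 99, 972, 698, —, —, —, 308, —]

6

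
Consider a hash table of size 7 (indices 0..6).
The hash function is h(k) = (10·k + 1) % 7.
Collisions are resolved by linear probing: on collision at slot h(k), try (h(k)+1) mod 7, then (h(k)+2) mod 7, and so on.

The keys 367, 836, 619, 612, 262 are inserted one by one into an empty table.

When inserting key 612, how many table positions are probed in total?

4

367: h=3 => slot 3
836: h=3, probe 3,4 => slot 4
619: h=3, probe 3,4,5 => slot 5
612: h=3, probe 3,4,5,6 => slot 6
262: h=3, probe 3,4,5,6,0 => slot 0
Table: [262, _, _, 367, 836, 619, 612]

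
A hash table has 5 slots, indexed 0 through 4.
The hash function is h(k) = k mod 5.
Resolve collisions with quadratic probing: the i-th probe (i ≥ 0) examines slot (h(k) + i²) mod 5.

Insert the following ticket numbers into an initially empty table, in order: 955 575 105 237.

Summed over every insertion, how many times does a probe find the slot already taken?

955 hashes to 0; slot 0 is free → place at 0.
575 hashes to 0; 0 taken → place at 1.
105 hashes to 0; 0,1 taken → place at 4.
237 hashes to 2; slot 2 is free → place at 2.
Table: [955, 575, 237, ∅, 105]

3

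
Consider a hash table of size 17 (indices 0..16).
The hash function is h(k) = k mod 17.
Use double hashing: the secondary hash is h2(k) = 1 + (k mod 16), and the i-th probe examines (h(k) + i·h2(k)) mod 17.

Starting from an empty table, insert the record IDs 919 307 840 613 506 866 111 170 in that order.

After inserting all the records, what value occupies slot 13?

613

919: h=1 -> slot 1
307: h=1, h2=4, probe 1,5 -> slot 5
840: h=7 -> slot 7
613: h=1, h2=6, probe 1,7,13 -> slot 13
506: h=13, h2=11, probe 13,7,1,12 -> slot 12
866: h=16 -> slot 16
111: h=9 -> slot 9
170: h=0 -> slot 0
Table: [170, 919, -, -, -, 307, -, 840, -, 111, -, -, 506, 613, -, -, 866]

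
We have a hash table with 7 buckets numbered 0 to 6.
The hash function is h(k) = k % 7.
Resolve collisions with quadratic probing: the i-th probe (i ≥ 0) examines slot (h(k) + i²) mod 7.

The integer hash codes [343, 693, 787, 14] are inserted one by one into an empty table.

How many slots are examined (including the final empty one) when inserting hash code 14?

343 hashes to 0; slot 0 is free => place at 0.
693 hashes to 0; 0 taken => place at 1.
787 hashes to 3; slot 3 is free => place at 3.
14 hashes to 0; 0,1 taken => place at 4.
Table: [343, 693, _, 787, 14, _, _]

3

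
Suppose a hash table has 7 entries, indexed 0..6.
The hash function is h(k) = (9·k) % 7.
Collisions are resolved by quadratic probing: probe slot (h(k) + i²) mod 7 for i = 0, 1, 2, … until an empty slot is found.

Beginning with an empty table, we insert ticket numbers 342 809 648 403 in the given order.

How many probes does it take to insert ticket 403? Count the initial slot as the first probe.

4

342 hashes to 5; slot 5 is free -> place at 5.
809 hashes to 1; slot 1 is free -> place at 1.
648 hashes to 1; 1 taken -> place at 2.
403 hashes to 1; 1,2,5 taken -> place at 3.
Table: [—, 809, 648, 403, —, 342, —]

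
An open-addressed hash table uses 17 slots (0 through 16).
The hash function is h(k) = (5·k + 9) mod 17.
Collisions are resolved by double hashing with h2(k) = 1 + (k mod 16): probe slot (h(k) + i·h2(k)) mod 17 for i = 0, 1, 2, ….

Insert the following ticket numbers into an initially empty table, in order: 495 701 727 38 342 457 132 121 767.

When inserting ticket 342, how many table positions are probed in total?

3

495: h=2 -> slot 2
701: h=12 -> slot 12
727: h=6 -> slot 6
38: h=12, h2=7, probe 12,2,9 -> slot 9
342: h=2, h2=7, probe 2,9,16 -> slot 16
457: h=16, h2=10, probe 16,9,2,12,5 -> slot 5
132: h=6, h2=5, probe 6,11 -> slot 11
121: h=2, h2=10, probe 2,12,5,15 -> slot 15
767: h=2, h2=16, probe 2,1 -> slot 1
Table: [-, 767, 495, -, -, 457, 727, -, -, 38, -, 132, 701, -, -, 121, 342]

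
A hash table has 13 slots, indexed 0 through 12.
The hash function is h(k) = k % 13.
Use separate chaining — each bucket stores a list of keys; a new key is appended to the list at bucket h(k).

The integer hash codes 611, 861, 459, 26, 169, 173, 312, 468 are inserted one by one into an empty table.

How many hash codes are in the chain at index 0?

5

611 -> bucket 0
861 -> bucket 3
459 -> bucket 4
26 -> bucket 0 (collision)
169 -> bucket 0 (collision)
173 -> bucket 4 (collision)
312 -> bucket 0 (collision)
468 -> bucket 0 (collision)
Final buckets:
0: 611 -> 26 -> 169 -> 312 -> 468
1: -
2: -
3: 861
4: 459 -> 173
5: -
6: -
7: -
8: -
9: -
10: -
11: -
12: -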